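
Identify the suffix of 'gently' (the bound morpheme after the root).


The word 'gently' = 'gentle' (root) + '-ly' (suffix). The suffix is '-ly'.

ly


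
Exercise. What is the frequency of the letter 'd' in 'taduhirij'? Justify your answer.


Letter 'd' in 'taduhirij': found at position(s) 3 = 1 occurrence(s).

1


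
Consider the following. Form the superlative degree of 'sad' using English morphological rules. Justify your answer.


Apply superlative formation (double final consonant, add -est): 'sad' -> 'saddest'.

saddest


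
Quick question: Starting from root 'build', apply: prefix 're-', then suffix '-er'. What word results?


Step 1: Add prefix 're-' to 'build' = 'rebuild'
Step 2: Add suffix '-er' to 'rebuild' = 'rebuilder'

rebuilder


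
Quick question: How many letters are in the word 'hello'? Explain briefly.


Spell out 'hello' and number each letter: h(1), e(2), l(3), l(4), o(5). Total: 5 letters.

5


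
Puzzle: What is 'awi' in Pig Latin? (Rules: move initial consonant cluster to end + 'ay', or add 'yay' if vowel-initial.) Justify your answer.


'awi' starts with a vowel, so add 'yay': 'awiyay'.

awiyay


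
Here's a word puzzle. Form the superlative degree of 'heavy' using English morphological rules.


Apply superlative formation (consonant + y: change y to i, add -est): 'heavy' -> 'heaviest'.

heaviest


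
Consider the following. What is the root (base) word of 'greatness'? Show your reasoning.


Remove suffix '-ness' from 'greatness' to get root 'great'.

great


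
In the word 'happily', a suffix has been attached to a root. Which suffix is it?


The word 'happily' = 'happy' (root) + '-ly' (suffix). The suffix is '-ly'.

ly


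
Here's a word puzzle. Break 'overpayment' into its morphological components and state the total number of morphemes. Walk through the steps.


Step 1: Identify prefix: 'over' (meaning: excessively)
Step 2: Identify root: 'pay'
Step 3: Identify suffix(es): 'ment'
Decomposition: over- (prefix: excessively) + pay (root) + -ment (suffix: action/result)
Total morphemes: 3

3 morphemes (over- (prefix: excessively) + pay (root) + -ment (suffix: action/result))


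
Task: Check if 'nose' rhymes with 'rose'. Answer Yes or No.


Rime (stressed vowel + following sounds) of 'nose': -ose = /oʊz/
Rime of 'rose': -ose = /oʊz/
/oʊz/ and /oʊz/ are the same ending sound, so the words rhyme.

Yes


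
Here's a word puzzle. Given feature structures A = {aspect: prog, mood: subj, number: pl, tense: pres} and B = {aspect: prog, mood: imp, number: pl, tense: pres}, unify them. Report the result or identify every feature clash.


Compare features:
aspect: A=prog vs B=prog -> unified: prog
mood: A=subj vs B=imp -> CLASH
number: A=pl vs B=pl -> unified: pl
tense: A=pres vs B=pres -> unified: pres
Clash detected on feature 'mood' (subj vs imp); unification fails.

CLASH on 'mood' (subj vs imp)


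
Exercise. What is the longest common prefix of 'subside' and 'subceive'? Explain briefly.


Compare from the start: 3 characters match: 'sub'. Mismatch at position 4: 's' vs 'c'.

sub


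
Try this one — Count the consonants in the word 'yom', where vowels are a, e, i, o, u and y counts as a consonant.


Consonants in 'yom': y, m = 2 consonants.

2


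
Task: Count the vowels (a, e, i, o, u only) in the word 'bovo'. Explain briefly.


Vowels in 'bovo': o, o = 2 vowels.

2


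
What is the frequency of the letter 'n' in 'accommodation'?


Letter 'n' in 'accommodation': found at position(s) 13 = 1 occurrence(s).

1


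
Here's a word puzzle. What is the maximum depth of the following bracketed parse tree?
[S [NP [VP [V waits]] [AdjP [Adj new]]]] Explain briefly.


Count bracket nesting levels:
'[' at pos 0: depth = 1
'[' at pos 3: depth = 2
'[' at pos 7: depth = 3
'[' at pos 11: depth = 4
'[' at pos 22: depth = 3
'[' at pos 28: depth = 4
Maximum depth reached: 4

4


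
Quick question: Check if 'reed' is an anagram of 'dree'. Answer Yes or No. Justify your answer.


Sorted letters of 'reed': 'deer'
Sorted letters of 'dree': 'deer'
They match.

Yes


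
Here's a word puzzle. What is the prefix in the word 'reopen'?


The word 'reopen' = 're' (prefix) + 'open' (root). The prefix is 're'.

re


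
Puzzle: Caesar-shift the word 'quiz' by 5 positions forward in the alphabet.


Shift each letter by 5: q -> v, u -> z, i -> n, z -> e. Result: 'vzne'.

vzne


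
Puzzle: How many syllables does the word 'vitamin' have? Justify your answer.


Break 'vitamin' into syllables: vi-ta-min -> vi | ta | min = 3 syllables

3 syllables


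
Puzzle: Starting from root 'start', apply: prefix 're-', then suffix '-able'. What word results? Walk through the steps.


Step 1: Add prefix 're-' to 'start' = 'restart'
Step 2: Add suffix '-able' to 'restart' = 'restartable'

restartable


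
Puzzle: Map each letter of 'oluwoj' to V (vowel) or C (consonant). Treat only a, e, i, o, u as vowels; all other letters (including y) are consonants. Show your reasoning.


Letter mapping: o = V, l = C, u = V, w = C, o = V, j = C.

VCVCVC


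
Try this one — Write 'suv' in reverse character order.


Reverse 'suv' character by character: 'vus'.

vus


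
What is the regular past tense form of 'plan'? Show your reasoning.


Apply rule: Double final consonant and add -ed. 'plan' becomes 'planned'.

planned


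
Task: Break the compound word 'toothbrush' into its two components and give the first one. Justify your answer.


Split 'toothbrush' into 'tooth' + 'brush'. The first part is 'tooth'.

tooth


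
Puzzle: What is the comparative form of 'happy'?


Apply comparative formation (consonant + y: change y to i, add -er): 'happy' -> 'happier'.

happier


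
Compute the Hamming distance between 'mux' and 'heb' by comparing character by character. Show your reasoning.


Alignment:
Position 1: 'm' vs 'h' = DIFFER
Position 2: 'u' vs 'e' = DIFFER
Position 3: 'x' vs 'b' = DIFFER
Total differences: 3

3


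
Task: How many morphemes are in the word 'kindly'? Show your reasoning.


Decomposition: kind (root) + -ly (suffix) = 2 morpheme(s)

2 morphemes


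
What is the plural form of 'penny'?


Apply rule: Change -y to -ies (consonant + y). 'penny' becomes 'pennies'.

pennies


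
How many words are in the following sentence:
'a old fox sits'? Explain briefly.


Split into words: a | old | fox | sits = 4 words.

4


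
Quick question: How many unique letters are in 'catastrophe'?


Unique letters in 'catastrophe': {a, c, e, h, o, p, r, s, t} = 9 distinct letters.

9


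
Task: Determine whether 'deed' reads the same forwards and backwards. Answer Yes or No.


Forward: 'deed'
Reversed: 'deed'
They are identical.

Yes


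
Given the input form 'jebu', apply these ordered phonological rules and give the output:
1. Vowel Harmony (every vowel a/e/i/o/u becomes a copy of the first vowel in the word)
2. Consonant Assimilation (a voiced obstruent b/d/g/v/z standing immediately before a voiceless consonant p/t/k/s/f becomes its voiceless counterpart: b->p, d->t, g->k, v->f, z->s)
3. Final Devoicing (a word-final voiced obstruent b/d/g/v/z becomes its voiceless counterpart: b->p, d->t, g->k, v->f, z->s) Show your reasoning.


Starting form: 'jebu'
Rule 1: Vowel Harmony: all vowels become 'e' (matching first vowel). 'jebu' -> 'jebe'
Rule 2: Consonant Assimilation: no voiced obstruent (b/d/g/v/z) stands immediately before a voiceless consonant (p/t/k/s/f). No change.
Rule 3: Final Devoicing: the word ends in the vowel 'e', not a consonant. No change.
Final form: 'jebe'

jebe


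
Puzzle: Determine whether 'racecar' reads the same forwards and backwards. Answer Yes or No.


Forward: 'racecar'
Reversed: 'racecar'
They are identical.

Yes


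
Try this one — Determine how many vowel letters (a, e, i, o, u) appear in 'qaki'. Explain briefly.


Vowels in 'qaki': a, i = 2 vowels.

2


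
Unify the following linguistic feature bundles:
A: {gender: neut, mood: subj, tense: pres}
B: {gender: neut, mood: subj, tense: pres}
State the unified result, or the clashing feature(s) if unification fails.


Compare features:
gender: A=neut vs B=neut -> unified: neut
mood: A=subj vs B=subj -> unified: subj
tense: A=pres vs B=pres -> unified: pres
No clashes found.

Unified: {gender: neut, mood: subj, tense: pres}


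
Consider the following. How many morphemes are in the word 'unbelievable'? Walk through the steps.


Decomposition: un- (prefix) + believe (root) + -able (suffix) = 3 morpheme(s)

3 morphemes


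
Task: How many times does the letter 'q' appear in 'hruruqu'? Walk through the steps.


Letter 'q' in 'hruruqu': found at position(s) 6 = 1 occurrence(s).

1


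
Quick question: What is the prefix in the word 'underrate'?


The word 'underrate' = 'under' (prefix) + 'rate' (root). The prefix is 'under'.

under


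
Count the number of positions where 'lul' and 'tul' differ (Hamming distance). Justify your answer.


Alignment:
Position 1: 'l' vs 't' = DIFFER
Position 2: 'u' vs 'u' = match
Position 3: 'l' vs 'l' = match
Total differences: 1

1


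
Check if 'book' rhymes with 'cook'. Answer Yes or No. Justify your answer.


Rime (stressed vowel + following sounds) of 'book': -ook = /ʊk/
Rime of 'cook': -ook = /ʊk/
/ʊk/ and /ʊk/ are the same ending sound, so the words rhyme.

Yes


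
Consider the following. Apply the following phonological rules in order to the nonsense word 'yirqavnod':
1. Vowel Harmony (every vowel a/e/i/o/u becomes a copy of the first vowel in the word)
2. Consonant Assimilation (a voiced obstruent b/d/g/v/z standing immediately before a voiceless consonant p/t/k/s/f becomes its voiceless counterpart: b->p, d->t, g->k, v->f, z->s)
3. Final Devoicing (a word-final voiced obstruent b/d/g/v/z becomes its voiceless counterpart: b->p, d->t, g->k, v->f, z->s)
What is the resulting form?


Starting form: 'yirqavnod'
Rule 1: Vowel Harmony: all vowels become 'i' (matching first vowel). 'yirqavnod' -> 'yirqivnid'
Rule 2: Consonant Assimilation: no voiced obstruent (b/d/g/v/z) stands immediately before a voiceless consonant (p/t/k/s/f). No change.
Rule 3: Final Devoicing: word-final voiced obstruent 'd' becomes voiceless 't'. 'yirqivnid' -> 'yirqivnit'
Final form: 'yirqivnit'

yirqivnit


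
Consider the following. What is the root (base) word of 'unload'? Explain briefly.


Remove prefix 'un' from 'unload' to get root 'load'.

load


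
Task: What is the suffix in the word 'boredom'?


The word 'boredom' = 'bore' (root) + '-dom' (suffix). The suffix is '-dom'.

dom


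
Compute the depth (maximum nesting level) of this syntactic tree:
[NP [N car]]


Count bracket nesting levels:
'[' at pos 0: depth = 1
'[' at pos 4: depth = 2
Maximum depth reached: 2

2


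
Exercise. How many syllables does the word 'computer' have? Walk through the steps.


Break 'computer' into syllables: com-pu-ter -> com | pu | ter = 3 syllables

3 syllables


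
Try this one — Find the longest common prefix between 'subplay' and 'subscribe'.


Compare from the start: 3 characters match: 'sub'. Mismatch at position 4: 'p' vs 's'.

sub


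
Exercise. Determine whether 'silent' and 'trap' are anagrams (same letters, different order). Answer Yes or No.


Sorted letters of 'silent': 'eilnst'
Sorted letters of 'trap': 'aprt'
They do not match.

No


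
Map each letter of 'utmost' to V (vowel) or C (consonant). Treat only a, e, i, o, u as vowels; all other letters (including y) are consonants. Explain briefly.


Letter mapping: u = V, t = C, m = C, o = V, s = C, t = C.

VCCVCC


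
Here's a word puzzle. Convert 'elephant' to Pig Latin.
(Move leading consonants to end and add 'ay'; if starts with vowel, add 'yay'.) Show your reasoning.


'elephant' starts with a vowel, so add 'yay': 'elephantyay'.

elephantyay


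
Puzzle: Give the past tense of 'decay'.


Apply rule: Add -ed. 'decay' becomes 'decayed'.

decayed


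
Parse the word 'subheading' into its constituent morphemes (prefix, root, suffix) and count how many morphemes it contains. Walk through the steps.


Step 1: Identify prefix: 'sub' (meaning: below)
Step 2: Identify root: 'head'
Step 3: Identify suffix(es): 'ing'
Decomposition: sub- (prefix: below) + head (root) + -ing (suffix: ongoing/result)
Total morphemes: 3

3 morphemes (sub- (prefix: below) + head (root) + -ing (suffix: ongoing/result))


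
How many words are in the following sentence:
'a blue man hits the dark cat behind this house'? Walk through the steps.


Split into words: a | blue | man | hits | the | dark | cat | behind | this | house = 10 words.

10


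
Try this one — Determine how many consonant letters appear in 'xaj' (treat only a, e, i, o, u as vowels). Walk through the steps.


Consonants in 'xaj': x, j = 2 consonants.

2


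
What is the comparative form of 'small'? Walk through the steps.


Apply comparative formation (add -er): 'small' -> 'smaller'.

smaller


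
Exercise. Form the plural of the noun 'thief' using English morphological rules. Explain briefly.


Apply rule: Change -f to -ves. 'thief' becomes 'thieves'.

thieves


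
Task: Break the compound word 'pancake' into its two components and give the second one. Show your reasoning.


Split 'pancake' into 'pan' + 'cake'. The second part is 'cake'.

cake


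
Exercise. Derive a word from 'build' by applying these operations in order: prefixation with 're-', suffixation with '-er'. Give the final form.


Step 1: Add prefix 're-' to 'build' = 'rebuild'
Step 2: Add suffix '-er' to 'rebuild' = 'rebuilder'

rebuilder


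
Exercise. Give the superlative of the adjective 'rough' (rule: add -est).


Apply superlative formation (add -est): 'rough' -> 'roughest'.

roughest


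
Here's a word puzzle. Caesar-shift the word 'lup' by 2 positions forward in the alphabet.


Shift each letter by 2: l -> n, u -> w, p -> r. Result: 'nwr'.

nwr


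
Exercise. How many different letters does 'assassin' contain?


Unique letters in 'assassin': {a, i, n, s} = 4 distinct letters.

4


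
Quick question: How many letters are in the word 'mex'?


Spell out 'mex' and number each letter: m(1), e(2), x(3). Total: 3 letters.

3


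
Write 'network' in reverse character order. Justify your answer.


Reverse 'network' character by character: 'krowten'.

krowten


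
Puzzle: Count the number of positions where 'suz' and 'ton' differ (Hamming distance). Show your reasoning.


Alignment:
Position 1: 's' vs 't' = DIFFER
Position 2: 'u' vs 'o' = DIFFER
Position 3: 'z' vs 'n' = DIFFER
Total differences: 3

3


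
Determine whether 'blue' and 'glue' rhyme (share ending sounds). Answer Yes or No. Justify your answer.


Rime (stressed vowel + following sounds) of 'blue': -ue = /uː/
Rime of 'glue': -ue = /uː/
/uː/ and /uː/ are the same ending sound, so the words rhyme.

Yes


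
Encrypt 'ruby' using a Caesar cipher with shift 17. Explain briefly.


Shift each letter by 17: r -> i, u -> l, b -> s, y -> p. Result: 'ilsp'.

ilsp


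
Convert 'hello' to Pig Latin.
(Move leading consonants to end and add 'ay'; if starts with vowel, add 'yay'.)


'hello': move consonant cluster 'h' to end and add 'ay': 'ellohay'.

ellohay


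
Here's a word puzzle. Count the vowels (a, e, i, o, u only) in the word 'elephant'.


Vowels in 'elephant': e, e, a = 3 vowels.

3


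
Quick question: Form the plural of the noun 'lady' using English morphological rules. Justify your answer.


Apply rule: Change -y to -ies (consonant + y). 'lady' becomes 'ladies'.

ladies


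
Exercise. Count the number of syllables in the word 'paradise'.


Break 'paradise' into syllables: par-a-dise -> par | a | dise = 3 syllables

3 syllables


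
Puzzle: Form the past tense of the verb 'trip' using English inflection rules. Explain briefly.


Apply rule: Double final consonant and add -ed. 'trip' becomes 'tripped'.

tripped


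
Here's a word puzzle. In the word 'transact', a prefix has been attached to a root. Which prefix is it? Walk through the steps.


The word 'transact' = 'trans' (prefix) + 'act' (root). The prefix is 'trans'.

trans


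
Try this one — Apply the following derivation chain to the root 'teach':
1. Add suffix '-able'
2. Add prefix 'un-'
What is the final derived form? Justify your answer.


Step 1: Add suffix '-able' to 'teach' = 'teachable'
Step 2: Add prefix 'un-' to 'teachable' = 'unteachable'

unteachable


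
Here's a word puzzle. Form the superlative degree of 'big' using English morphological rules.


Apply superlative formation (double final consonant, add -est): 'big' -> 'biggest'.

biggest


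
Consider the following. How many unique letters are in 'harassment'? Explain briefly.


Unique letters in 'harassment': {a, e, h, m, n, r, s, t} = 8 distinct letters.

8


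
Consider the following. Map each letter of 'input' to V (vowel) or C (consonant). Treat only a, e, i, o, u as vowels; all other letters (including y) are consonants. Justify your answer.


Letter mapping: i = V, n = C, p = C, u = V, t = C.

VCCVC


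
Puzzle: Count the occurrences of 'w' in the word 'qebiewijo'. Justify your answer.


Letter 'w' in 'qebiewijo': found at position(s) 6 = 1 occurrence(s).

1


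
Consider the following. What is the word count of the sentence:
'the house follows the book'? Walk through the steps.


Split into words: the | house | follows | the | book = 5 words.

5


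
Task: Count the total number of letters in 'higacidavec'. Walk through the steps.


Spell out 'higacidavec' and number each letter: h(1), i(2), g(3), a(4), c(5), i(6), d(7), a(8), v(9), e(10), c(11). Total: 11 letters.

11


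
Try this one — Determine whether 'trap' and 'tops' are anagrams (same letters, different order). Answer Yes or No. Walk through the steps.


Sorted letters of 'trap': 'aprt'
Sorted letters of 'tops': 'opst'
They do not match.

No


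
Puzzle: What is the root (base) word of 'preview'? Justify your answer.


Remove prefix 'pre' from 'preview' to get root 'view'.

view


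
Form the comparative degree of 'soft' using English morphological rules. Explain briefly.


Apply comparative formation (add -er): 'soft' -> 'softer'.

softer


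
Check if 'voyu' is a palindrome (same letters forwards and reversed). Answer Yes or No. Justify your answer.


Forward: 'voyu'
Reversed: 'uyov'
They differ.

No


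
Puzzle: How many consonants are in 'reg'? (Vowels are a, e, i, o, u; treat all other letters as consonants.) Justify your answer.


Consonants in 'reg': r, g = 2 consonants.

2


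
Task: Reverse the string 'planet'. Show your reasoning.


Reverse 'planet' character by character: 'tenalp'.

tenalp


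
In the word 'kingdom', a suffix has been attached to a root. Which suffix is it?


The word 'kingdom' = 'king' (root) + '-dom' (suffix). The suffix is '-dom'.

dom


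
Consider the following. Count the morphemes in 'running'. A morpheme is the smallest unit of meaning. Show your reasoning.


Decomposition: run (root) + -ing (suffix) = 2 morpheme(s)

2 morphemes


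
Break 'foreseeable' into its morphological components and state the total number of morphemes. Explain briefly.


Step 1: Identify prefix: 'fore' (meaning: before/front)
Step 2: Identify root: 'see'
Step 3: Identify suffix(es): 'able'
Decomposition: fore- (prefix: before/front) + see (root) + -able (suffix: capable of)
Total morphemes: 3

3 morphemes (fore- (prefix: before/front) + see (root) + -able (suffix: capable of))


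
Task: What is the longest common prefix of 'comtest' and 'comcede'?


Compare from the start: 3 characters match: 'com'. Mismatch at position 4: 't' vs 'c'.

com


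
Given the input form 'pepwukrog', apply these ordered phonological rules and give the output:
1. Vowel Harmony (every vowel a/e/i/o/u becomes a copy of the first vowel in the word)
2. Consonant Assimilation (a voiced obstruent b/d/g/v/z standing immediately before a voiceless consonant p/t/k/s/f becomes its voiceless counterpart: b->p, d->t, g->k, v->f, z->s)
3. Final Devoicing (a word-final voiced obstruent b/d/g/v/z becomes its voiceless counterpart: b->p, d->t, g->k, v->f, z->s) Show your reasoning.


Starting form: 'pepwukrog'
Rule 1: Vowel Harmony: all vowels become 'e' (matching first vowel). 'pepwukrog' -> 'pepwekreg'
Rule 2: Consonant Assimilation: no voiced obstruent (b/d/g/v/z) stands immediately before a voiceless consonant (p/t/k/s/f). No change.
Rule 3: Final Devoicing: word-final voiced obstruent 'g' becomes voiceless 'k'. 'pepwekreg' -> 'pepwekrek'
Final form: 'pepwekrek'

pepwekrek


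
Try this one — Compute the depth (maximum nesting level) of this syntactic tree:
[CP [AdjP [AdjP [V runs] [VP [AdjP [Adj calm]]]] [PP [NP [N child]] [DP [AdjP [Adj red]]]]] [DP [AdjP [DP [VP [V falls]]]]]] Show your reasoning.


Count bracket nesting levels:
'[' at pos 0: depth = 1
'[' at pos 4: depth = 2
'[' at pos 10: depth = 3
'[' at pos 16: depth = 4
'[' at pos 25: depth = 4
'[' at pos 29: depth = 5
'[' at pos 35: depth = 6
'[' at pos 49: depth = 3
'[' at pos 53: depth = 4
'[' at pos 57: depth = 5
'[' at pos 68: depth = 4
'[' at pos 72: depth = 5
'[' at pos 78: depth = 6
'[' at pos 92: depth = 2
'[' at pos 96: depth = 3
'[' at pos 102: depth = 4
'[' at pos 106: depth = 5
'[' at pos 110: depth = 6
Maximum depth reached: 6

6


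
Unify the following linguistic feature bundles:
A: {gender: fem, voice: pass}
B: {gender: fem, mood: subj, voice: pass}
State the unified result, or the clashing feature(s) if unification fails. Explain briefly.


Compare features:
gender: A=fem vs B=fem -> unified: fem
mood: A=_ vs B=subj -> unified: subj
voice: A=pass vs B=pass -> unified: pass
No clashes found.

Unified: {gender: fem, mood: subj, voice: pass}


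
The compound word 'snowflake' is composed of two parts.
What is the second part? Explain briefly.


Split 'snowflake' into 'snow' + 'flake'. The second part is 'flake'.

flake


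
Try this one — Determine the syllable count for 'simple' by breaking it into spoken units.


Break 'simple' into syllables: sim-ple -> sim | ple = 2 syllables

2 syllables


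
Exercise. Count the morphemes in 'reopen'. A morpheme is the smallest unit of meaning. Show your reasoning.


Decomposition: re- (prefix) + open (root) = 2 morpheme(s)

2 morphemes


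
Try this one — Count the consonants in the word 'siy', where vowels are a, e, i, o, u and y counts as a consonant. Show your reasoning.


Consonants in 'siy': s, y = 2 consonants.

2


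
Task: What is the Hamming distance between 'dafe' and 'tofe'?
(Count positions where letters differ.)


Alignment:
Position 1: 'd' vs 't' = DIFFER
Position 2: 'a' vs 'o' = DIFFER
Position 3: 'f' vs 'f' = match
Position 4: 'e' vs 'e' = match
Total differences: 2

2


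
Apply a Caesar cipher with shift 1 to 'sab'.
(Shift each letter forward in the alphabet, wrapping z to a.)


Shift each letter by 1: s -> t, a -> b, b -> c. Result: 'tbc'.

tbc


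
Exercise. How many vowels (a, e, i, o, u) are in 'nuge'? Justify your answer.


Vowels in 'nuge': u, e = 2 vowels.

2


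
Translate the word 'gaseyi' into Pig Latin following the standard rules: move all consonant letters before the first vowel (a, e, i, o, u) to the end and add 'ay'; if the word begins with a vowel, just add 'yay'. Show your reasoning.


'gaseyi': move consonant cluster 'g' to end and add 'ay': 'aseyigay'.

aseyigay


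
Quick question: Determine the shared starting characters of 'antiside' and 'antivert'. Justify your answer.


Compare from the start: 4 characters match: 'anti'. Mismatch at position 5: 's' vs 'v'.

anti


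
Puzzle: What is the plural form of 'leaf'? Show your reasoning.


Apply rule: Change -f to -ves. 'leaf' becomes 'leaves'.

leaves


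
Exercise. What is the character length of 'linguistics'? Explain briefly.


Spell out 'linguistics' and number each letter: l(1), i(2), n(3), g(4), u(5), i(6), s(7), t(8), i(9), c(10), s(11). Total: 11 letters.

11


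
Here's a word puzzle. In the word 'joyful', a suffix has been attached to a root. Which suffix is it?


The word 'joyful' = 'joy' (root) + '-ful' (suffix). The suffix is '-ful'.

ful


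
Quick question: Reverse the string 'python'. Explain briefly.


Reverse 'python' character by character: 'nohtyp'.

nohtyp


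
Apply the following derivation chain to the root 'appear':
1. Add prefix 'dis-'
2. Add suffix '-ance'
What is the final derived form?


Step 1: Add prefix 'dis-' to 'appear' = 'disappear'
Step 2: Add suffix '-ance' to 'disappear' = 'disappearance'

disappearance


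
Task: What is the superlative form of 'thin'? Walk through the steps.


Apply superlative formation (double final consonant, add -est): 'thin' -> 'thinnest'.

thinnest


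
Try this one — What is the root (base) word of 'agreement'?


Remove suffix '-ment' from 'agreement' to get root 'agree'.

agree


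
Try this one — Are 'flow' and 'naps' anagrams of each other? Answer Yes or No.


Sorted letters of 'flow': 'flow'
Sorted letters of 'naps': 'anps'
They do not match.

No


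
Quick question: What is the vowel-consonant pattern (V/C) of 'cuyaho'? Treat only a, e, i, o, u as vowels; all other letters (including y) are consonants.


Letter mapping: c = C, u = V, y = C, a = V, h = C, o = V.

CVCVCV


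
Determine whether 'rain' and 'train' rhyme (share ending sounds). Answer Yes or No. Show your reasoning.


Rime (stressed vowel + following sounds) of 'rain': -ain = /eɪn/
Rime of 'train': -ain = /eɪn/
/eɪn/ and /eɪn/ are the same ending sound, so the words rhyme.

Yes


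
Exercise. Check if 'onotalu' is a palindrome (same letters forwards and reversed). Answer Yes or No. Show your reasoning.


Forward: 'onotalu'
Reversed: 'ulatono'
They differ.

No


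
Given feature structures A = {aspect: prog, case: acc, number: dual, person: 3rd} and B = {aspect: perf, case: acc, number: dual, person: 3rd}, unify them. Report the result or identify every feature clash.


Compare features:
aspect: A=prog vs B=perf -> CLASH
case: A=acc vs B=acc -> unified: acc
number: A=dual vs B=dual -> unified: dual
person: A=3rd vs B=3rd -> unified: 3rd
Clash detected on feature 'aspect' (prog vs perf); unification fails.

CLASH on 'aspect' (prog vs perf)


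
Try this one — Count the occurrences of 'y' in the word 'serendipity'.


Letter 'y' in 'serendipity': found at position(s) 11 = 1 occurrence(s).

1


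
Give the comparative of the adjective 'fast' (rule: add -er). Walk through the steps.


Apply comparative formation (add -er): 'fast' -> 'faster'.

faster


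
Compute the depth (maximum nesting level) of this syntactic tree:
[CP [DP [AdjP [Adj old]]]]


Count bracket nesting levels:
'[' at pos 0: depth = 1
'[' at pos 4: depth = 2
'[' at pos 8: depth = 3
'[' at pos 14: depth = 4
Maximum depth reached: 4

4


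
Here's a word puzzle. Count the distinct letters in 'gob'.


Unique letters in 'gob': {b, g, o} = 3 distinct letters.

3


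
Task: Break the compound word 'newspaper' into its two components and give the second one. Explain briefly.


Split 'newspaper' into 'news' + 'paper'. The second part is 'paper'.

paper


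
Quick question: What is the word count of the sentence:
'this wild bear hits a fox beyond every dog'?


Split into words: this | wild | bear | hits | a | fox | beyond | every | dog = 9 words.

9


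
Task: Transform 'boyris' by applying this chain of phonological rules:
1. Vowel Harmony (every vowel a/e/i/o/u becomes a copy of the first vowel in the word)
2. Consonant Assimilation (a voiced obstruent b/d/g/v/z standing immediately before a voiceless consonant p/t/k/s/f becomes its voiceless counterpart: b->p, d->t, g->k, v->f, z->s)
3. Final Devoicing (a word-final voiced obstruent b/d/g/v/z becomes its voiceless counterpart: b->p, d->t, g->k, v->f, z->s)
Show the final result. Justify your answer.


Starting form: 'boyris'
Rule 1: Vowel Harmony: all vowels become 'o' (matching first vowel). 'boyris' -> 'boyros'
Rule 2: Consonant Assimilation: no voiced obstruent (b/d/g/v/z) stands immediately before a voiceless consonant (p/t/k/s/f). No change.
Rule 3: Final Devoicing: final consonant 's' is not one of the voiced obstruents b/d/g/v/z. No change.
Final form: 'boyros'

boyros


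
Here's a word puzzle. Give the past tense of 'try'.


Apply rule: Change -y to -ied. 'try' becomes 'tried'.

tried


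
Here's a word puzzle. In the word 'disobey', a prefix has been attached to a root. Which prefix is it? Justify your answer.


The word 'disobey' = 'dis' (prefix) + 'obey' (root). The prefix is 'dis'.

dis


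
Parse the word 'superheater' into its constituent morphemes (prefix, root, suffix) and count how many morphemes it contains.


Step 1: Identify prefix: 'super' (meaning: above)
Step 2: Identify root: 'heat'
Step 3: Identify suffix(es): 'er'
Decomposition: super- (prefix: above) + heat (root) + -er (suffix: one who)
Total morphemes: 3

3 morphemes (super- (prefix: above) + heat (root) + -er (suffix: one who))


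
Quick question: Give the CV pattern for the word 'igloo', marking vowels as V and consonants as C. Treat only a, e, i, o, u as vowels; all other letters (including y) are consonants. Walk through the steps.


Letter mapping: i = V, g = C, l = C, o = V, o = V.

VCCVV


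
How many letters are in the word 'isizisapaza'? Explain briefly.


Spell out 'isizisapaza' and number each letter: i(1), s(2), i(3), z(4), i(5), s(6), a(7), p(8), a(9), z(10), a(11). Total: 11 letters.

11


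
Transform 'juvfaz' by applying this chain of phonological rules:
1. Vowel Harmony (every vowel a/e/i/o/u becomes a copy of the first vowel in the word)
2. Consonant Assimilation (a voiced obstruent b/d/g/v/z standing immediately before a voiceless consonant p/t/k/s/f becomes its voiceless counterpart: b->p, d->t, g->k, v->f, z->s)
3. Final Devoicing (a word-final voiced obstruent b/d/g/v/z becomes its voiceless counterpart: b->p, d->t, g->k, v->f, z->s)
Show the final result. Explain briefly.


Starting form: 'juvfaz'
Rule 1: Vowel Harmony: all vowels become 'u' (matching first vowel). 'juvfaz' -> 'juvfuz'
Rule 2: Consonant Assimilation: voiced obstruent before voiceless consonant becomes voiceless ('vf' -> 'ff'). 'juvfuz' -> 'juffuz'
Rule 3: Final Devoicing: word-final voiced obstruent 'z' becomes voiceless 's'. 'juffuz' -> 'juffus'
Final form: 'juffus'

juffus


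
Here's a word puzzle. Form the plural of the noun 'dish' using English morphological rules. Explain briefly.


Apply rule: Add -es (sibilant/fricative ending). 'dish' becomes 'dishes'.

dishes


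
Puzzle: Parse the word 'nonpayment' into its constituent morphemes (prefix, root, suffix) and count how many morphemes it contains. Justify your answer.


Step 1: Identify prefix: 'non' (meaning: not)
Step 2: Identify root: 'pay'
Step 3: Identify suffix(es): 'ment'
Decomposition: non- (prefix: not) + pay (root) + -ment (suffix: action/result)
Total morphemes: 3

3 morphemes (non- (prefix: not) + pay (root) + -ment (suffix: action/result))


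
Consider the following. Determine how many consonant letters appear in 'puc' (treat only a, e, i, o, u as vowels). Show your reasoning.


Consonants in 'puc': p, c = 2 consonants.

2


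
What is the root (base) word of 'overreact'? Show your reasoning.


Remove prefix 'over' from 'overreact' to get root 'react'.

react


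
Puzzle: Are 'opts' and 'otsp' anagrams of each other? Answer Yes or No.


Sorted letters of 'opts': 'opst'
Sorted letters of 'otsp': 'opst'
They match.

Yes


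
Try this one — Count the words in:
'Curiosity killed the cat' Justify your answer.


Split into words: Curiosity | killed | the | cat = 4 words.

4


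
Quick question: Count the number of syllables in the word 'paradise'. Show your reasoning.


Break 'paradise' into syllables: par-a-dise -> par | a | dise = 3 syllables

3 syllables


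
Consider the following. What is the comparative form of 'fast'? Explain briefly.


Apply comparative formation (add -er): 'fast' -> 'faster'.

faster


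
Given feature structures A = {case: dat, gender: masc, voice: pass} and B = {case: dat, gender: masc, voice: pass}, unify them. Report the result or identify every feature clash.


Compare features:
case: A=dat vs B=dat -> unified: dat
gender: A=masc vs B=masc -> unified: masc
voice: A=pass vs B=pass -> unified: pass
No clashes found.

Unified: {case: dat, gender: masc, voice: pass}


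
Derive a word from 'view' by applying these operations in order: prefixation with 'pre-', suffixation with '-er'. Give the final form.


Step 1: Add prefix 'pre-' to 'view' = 'preview'
Step 2: Add suffix '-er' to 'preview' = 'previewer'

previewer


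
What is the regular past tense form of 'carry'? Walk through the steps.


Apply rule: Change -y to -ied. 'carry' becomes 'carried'.

carried


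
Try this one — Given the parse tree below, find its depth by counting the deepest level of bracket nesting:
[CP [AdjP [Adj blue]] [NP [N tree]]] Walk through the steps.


Count bracket nesting levels:
'[' at pos 0: depth = 1
'[' at pos 4: depth = 2
'[' at pos 10: depth = 3
'[' at pos 22: depth = 2
'[' at pos 26: depth = 3
Maximum depth reached: 3

3


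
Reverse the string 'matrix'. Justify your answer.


Reverse 'matrix' character by character: 'xirtam'.

xirtam


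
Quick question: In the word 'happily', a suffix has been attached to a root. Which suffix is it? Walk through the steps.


The word 'happily' = 'happy' (root) + '-ly' (suffix). The suffix is '-ly'.

ly


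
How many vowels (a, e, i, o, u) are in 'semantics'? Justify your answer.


Vowels in 'semantics': e, a, i = 3 vowels.

3


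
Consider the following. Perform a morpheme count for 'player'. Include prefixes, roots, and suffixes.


Decomposition: play (root) + -er (suffix) = 2 morpheme(s)

2 morphemes


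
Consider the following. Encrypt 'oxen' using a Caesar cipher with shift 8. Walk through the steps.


Shift each letter by 8: o -> w, x -> f, e -> m, n -> v. Result: 'wfmv'.

wfmv


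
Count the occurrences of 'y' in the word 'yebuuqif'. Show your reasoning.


Letter 'y' in 'yebuuqif': found at position(s) 1 = 1 occurrence(s).

1


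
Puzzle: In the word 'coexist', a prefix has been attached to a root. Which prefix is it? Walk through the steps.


The word 'coexist' = 'co' (prefix) + 'exist' (root). The prefix is 'co'.

co


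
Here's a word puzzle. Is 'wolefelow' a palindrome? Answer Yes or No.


Forward: 'wolefelow'
Reversed: 'wolefelow'
They are identical.

Yes


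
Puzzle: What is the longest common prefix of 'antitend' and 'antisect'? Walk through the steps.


Compare from the start: 4 characters match: 'anti'. Mismatch at position 5: 't' vs 's'.

anti


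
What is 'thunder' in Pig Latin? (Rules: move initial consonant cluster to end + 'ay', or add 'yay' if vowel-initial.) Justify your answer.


'thunder': move consonant cluster 'th' to end and add 'ay': 'underthay'.

underthay


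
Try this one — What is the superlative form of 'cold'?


Apply superlative formation (add -est): 'cold' -> 'coldest'.

coldest


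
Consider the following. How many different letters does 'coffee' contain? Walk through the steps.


Unique letters in 'coffee': {c, e, f, o} = 4 distinct letters.

4


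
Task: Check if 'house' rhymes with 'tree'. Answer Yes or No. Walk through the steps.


Rime (stressed vowel + following sounds) of 'house': -ouse = /aʊs/
Rime of 'tree': -ee = /iː/
/aʊs/ and /iː/ are different ending sounds, so the words do not rhyme.

No


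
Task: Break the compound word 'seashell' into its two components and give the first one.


Split 'seashell' into 'sea' + 'shell'. The first part is 'sea'.

sea


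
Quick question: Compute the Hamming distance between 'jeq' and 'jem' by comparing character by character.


Alignment:
Position 1: 'j' vs 'j' = match
Position 2: 'e' vs 'e' = match
Position 3: 'q' vs 'm' = DIFFER
Total differences: 1

1


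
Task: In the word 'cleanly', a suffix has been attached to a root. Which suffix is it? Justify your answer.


The word 'cleanly' = 'clean' (root) + '-ly' (suffix). The suffix is '-ly'.

ly


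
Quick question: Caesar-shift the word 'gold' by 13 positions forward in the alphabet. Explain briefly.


Shift each letter by 13: g -> t, o -> b, l -> y, d -> q. Result: 'tbyq'.

tbyq


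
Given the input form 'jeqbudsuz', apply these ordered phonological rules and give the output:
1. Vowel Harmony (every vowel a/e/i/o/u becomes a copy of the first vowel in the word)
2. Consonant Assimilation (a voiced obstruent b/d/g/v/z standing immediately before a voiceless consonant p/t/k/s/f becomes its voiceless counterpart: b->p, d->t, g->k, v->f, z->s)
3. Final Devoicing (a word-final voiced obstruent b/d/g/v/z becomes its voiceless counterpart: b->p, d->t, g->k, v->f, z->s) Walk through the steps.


Starting form: 'jeqbudsuz'
Rule 1: Vowel Harmony: all vowels become 'e' (matching first vowel). 'jeqbudsuz' -> 'jeqbedsez'
Rule 2: Consonant Assimilation: voiced obstruent before voiceless consonant becomes voiceless ('ds' -> 'ts'). 'jeqbedsez' -> 'jeqbetsez'
Rule 3: Final Devoicing: word-final voiced obstruent 'z' becomes voiceless 's'. 'jeqbetsez' -> 'jeqbetses'
Final form: 'jeqbetses'

jeqbetses


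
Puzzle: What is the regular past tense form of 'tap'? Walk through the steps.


Apply rule: Double final consonant and add -ed. 'tap' becomes 'tapped'.

tapped


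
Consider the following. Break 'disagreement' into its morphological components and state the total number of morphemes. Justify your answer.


Step 1: Identify prefix: 'dis' (meaning: not/apart)
Step 2: Identify root: 'agree'
Step 3: Identify suffix(es): 'ment'
Decomposition: dis- (prefix: not/apart) + agree (root) + -ment (suffix: action/result)
Total morphemes: 3

3 morphemes (dis- (prefix: not/apart) + agree (root) + -ment (suffix: action/result))


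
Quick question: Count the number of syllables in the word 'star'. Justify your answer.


Break 'star' into syllables: star -> star = 1 syllable

1 syllable


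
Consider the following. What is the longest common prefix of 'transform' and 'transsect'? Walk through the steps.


Compare from the start: 5 characters match: 'trans'. Mismatch at position 6: 'f' vs 's'.

trans


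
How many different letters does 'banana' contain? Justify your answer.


Unique letters in 'banana': {a, b, n} = 3 distinct letters.

3


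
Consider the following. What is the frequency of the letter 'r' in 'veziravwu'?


Letter 'r' in 'veziravwu': found at position(s) 5 = 1 occurrence(s).

1


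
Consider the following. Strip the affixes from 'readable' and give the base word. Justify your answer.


Remove suffix '-able' from 'readable' to get root 'read'.

read


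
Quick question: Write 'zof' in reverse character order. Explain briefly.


Reverse 'zof' character by character: 'foz'.

foz


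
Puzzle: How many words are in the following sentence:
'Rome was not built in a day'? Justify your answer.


Split into words: Rome | was | not | built | in | a | day = 7 words.

7


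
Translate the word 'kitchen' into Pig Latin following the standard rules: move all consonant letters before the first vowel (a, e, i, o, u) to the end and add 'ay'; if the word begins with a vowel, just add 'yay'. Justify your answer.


'kitchen': move consonant cluster 'k' to end and add 'ay': 'itchenkay'.

itchenkay
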